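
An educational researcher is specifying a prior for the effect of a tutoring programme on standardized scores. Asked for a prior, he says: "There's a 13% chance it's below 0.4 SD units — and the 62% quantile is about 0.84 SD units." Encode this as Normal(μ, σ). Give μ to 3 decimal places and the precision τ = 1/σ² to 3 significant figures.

μ = 0.746, τ = 10.6

For Normal(μ,σ), the p-quantile is μ + z_p·σ. Here z_{0.13} = -1.126, z_{0.62} = 0.3055.
So 0.4 = μ − 1.126σ and 0.84 = μ + 0.3055σ.
Subtracting: σ = (0.84 − 0.4)/(0.3055 − (-1.126)) = 0.307.
Then μ = 0.4 − (-1.126)·0.307 = 0.746.
Precision τ = 1/σ² = 1/0.3073² = 10.6.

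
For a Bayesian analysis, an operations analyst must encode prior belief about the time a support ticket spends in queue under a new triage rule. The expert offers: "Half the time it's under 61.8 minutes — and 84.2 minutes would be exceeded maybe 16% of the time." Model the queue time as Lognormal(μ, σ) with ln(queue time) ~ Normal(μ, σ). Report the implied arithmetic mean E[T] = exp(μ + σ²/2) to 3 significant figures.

If T ~ Lognormal(μ,σ) then ln T ~ Normal(μ,σ), so the p-quantile of ln T is μ + z_p·σ.
ln(61.8) = 4.124 and ln(84.2) = 4.433; z_{0.5} = 0, z_{0.84} = 0.9945.
σ = (4.433 − 4.124)/(0.9945 − (0)) = 0.311.
μ = 4.124 − (0)·0.311 = 4.124.
E[T] = exp(μ + σ²/2) = exp(4.124 + 0.0484) = 64.9 minutes.

E[T] ≈ 64.9 minutes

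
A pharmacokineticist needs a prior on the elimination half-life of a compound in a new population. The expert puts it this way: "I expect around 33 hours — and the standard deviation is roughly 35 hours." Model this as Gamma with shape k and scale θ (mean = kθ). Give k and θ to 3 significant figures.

k ≈ 0.889, θ ≈ 37.1

For Gamma(k, scale θ): mean = kθ, variance = kθ², so CV = 1/√k.
CV = SD/mean = 35/33 = 1.061, hence k = 1/CV² = 0.889.
Then θ = mean/k = 33/0.889 = 37.1.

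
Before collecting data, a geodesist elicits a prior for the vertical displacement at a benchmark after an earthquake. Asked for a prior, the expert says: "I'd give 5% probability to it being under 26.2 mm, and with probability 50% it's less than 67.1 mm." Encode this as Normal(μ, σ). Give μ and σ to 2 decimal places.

μ = 67.10, σ = 24.87

For Normal(μ,σ), the p-quantile is μ + z_p·σ. Here z_{0.05} = -1.645, z_{0.5} = 0.
So 26.2 = μ − 1.645σ and 67.1 = μ + 0σ.
Subtracting: σ = (67.1 − 26.2)/(0 − (-1.645)) = 24.87.
Then μ = 26.2 − (-1.645)·24.87 = 67.10.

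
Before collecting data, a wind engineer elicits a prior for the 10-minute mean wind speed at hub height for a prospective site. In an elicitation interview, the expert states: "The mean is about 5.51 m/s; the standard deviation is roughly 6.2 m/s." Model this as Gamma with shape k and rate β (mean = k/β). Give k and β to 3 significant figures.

k ≈ 0.79, β ≈ 0.143

For Gamma(k, rate β): mean = k/β, variance = k/β², so CV = 1/√k.
CV = SD/mean = 6.2/5.51 = 1.125, hence k = 1/CV² = 0.79.
Then β = k/mean = 0.79/5.51 = 0.143.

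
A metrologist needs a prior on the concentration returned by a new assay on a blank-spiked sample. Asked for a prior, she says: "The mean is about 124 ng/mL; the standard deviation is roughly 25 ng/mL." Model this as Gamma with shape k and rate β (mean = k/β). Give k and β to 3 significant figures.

k ≈ 24.6, β ≈ 0.198

For Gamma(k, rate β): mean = k/β, variance = k/β², so CV = 1/√k.
CV = SD/mean = 25/124 = 0.2016, hence k = 1/CV² = 24.6.
Then β = k/mean = 24.6/124 = 0.198.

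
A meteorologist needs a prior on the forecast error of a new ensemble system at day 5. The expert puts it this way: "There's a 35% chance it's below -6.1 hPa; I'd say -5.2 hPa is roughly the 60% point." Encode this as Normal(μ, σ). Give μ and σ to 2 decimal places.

μ = -5.56, σ = 1.41

The p-quantile of Normal(μ,σ) is μ + z_p·σ, with z_{0.35} = -0.3853 and z_{0.6} = 0.2533.
Eliminate σ: μ = (z₂·x₁ − z₁·x₂)/(z₂ − z₁) = (0.2533·-6.1 − (-0.3853)·-5.2)/0.6387 = -5.56.
Then σ = (x₂ − x₁)/(z₂ − z₁) = (-5.2 − -6.1)/0.6387 = 1.41.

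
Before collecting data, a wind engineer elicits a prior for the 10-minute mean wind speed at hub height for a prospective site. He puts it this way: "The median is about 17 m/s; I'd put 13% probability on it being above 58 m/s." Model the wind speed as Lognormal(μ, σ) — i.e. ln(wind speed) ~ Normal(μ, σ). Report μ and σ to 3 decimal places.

If T ~ Lognormal(μ,σ) then ln T ~ Normal(μ,σ), so the p-quantile of ln T is μ + z_p·σ.
ln(17) = 2.833 and ln(58) = 4.06; z_{0.5} = 0, z_{0.87} = 1.126.
σ = (4.06 − 2.833)/(1.126 − (0)) = 1.090.
μ = 2.833 − (0)·1.090 = 2.833.

μ ≈ 2.833, σ ≈ 1.090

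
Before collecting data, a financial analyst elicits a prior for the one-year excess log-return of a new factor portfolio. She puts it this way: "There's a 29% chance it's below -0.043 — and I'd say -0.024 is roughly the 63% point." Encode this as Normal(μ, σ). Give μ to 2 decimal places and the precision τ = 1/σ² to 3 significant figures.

For Normal(μ,σ), the p-quantile is μ + z_p·σ. Here z_{0.29} = -0.5534, z_{0.63} = 0.3319.
So -0.043 = μ − 0.5534σ and -0.024 = μ + 0.3319σ.
Subtracting: σ = (-0.024 − -0.043)/(0.3319 − (-0.5534)) = 0.02.
Then μ = -0.043 − (-0.5534)·0.02 = -0.03.
Precision τ = 1/σ² = 1/0.02146² = 2170.

μ = -0.03, τ = 2170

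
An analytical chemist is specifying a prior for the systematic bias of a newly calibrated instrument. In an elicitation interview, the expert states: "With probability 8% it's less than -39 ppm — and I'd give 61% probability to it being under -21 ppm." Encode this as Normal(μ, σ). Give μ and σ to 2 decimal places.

μ = -23.98, σ = 10.69

The p-quantile of Normal(μ,σ) is μ + z_p·σ, with z_{0.08} = -1.405 and z_{0.61} = 0.2793.
Eliminate σ: μ = (z₂·x₁ − z₁·x₂)/(z₂ − z₁) = (0.2793·-39 − (-1.405)·-21)/1.684 = -23.98.
Then σ = (x₂ − x₁)/(z₂ − z₁) = (-21 − -39)/1.684 = 10.69.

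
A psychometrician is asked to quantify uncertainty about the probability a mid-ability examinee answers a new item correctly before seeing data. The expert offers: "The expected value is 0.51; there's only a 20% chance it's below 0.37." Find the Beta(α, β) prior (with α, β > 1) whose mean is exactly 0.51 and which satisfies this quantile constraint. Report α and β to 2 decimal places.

With mean 0.51 fixed, write α = 0.51s, β = 0.49s where s = α+β.
Need P(θ < 0.37) = 0.2 under Beta(0.51s, 0.49s). Normal approximation: (q−m)/√(m(1−m)/s) ≈ z_{0.2} = -0.842, so s ≈ 0.51·0.49·(-0.842)²/(0.37−0.51)² = 9.0.
At s = 9.0: P(θ<0.37) ≈ 0.201. Adjusting to match 0.2 gives s ≈ 9.13.
So α = 0.51·9.13 ≈ 4.66, β = 0.49·9.13 ≈ 4.47.

α ≈ 4.66, β ≈ 4.47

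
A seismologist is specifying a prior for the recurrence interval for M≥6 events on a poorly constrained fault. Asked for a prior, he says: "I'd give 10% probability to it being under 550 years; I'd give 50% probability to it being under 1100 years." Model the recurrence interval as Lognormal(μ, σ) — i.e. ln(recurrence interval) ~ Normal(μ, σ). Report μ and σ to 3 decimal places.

If T ~ Lognormal(μ,σ) then ln T ~ Normal(μ,σ), so the p-quantile of ln T is μ + z_p·σ.
ln(550) = 6.31 and ln(1100) = 7.003; z_{0.1} = -1.282, z_{0.5} = 0.
σ = (7.003 − 6.31)/(0 − (-1.282)) = 0.541.
μ = 6.31 − (-1.282)·0.541 = 7.003.

μ ≈ 7.003, σ ≈ 0.541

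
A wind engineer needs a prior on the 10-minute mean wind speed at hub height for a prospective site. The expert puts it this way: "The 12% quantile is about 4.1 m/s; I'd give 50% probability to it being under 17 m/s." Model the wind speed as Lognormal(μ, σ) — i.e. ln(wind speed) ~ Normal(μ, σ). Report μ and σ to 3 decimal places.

If T ~ Lognormal(μ,σ) then ln T ~ Normal(μ,σ), so the p-quantile of ln T is μ + z_p·σ.
ln(4.1) = 1.411 and ln(17) = 2.833; z_{0.12} = -1.175, z_{0.5} = 0.
σ = (2.833 − 1.411)/(0 − (-1.175)) = 1.210.
μ = 1.411 − (-1.175)·1.210 = 2.833.

μ ≈ 2.833, σ ≈ 1.210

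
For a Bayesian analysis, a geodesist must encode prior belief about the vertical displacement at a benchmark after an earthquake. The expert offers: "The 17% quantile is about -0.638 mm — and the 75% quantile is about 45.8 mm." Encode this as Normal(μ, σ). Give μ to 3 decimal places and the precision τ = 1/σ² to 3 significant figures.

μ = 26.568, τ = 0.00123

The p-quantile of Normal(μ,σ) is μ + z_p·σ, with z_{0.17} = -0.9542 and z_{0.75} = 0.6745.
Eliminate σ: μ = (z₂·x₁ − z₁·x₂)/(z₂ − z₁) = (0.6745·-0.638 − (-0.9542)·45.8)/1.629 = 26.568.
Then σ = (x₂ − x₁)/(z₂ − z₁) = (45.8 − -0.638)/1.629 = 28.513.
Precision τ = 1/σ² = 1/28.51² = 0.00123.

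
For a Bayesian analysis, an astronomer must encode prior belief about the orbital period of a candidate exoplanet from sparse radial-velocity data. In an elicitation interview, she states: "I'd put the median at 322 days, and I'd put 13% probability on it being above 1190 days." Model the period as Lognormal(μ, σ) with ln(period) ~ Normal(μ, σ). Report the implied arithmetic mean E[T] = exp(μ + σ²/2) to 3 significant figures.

If T ~ Lognormal(μ,σ) then ln T ~ Normal(μ,σ), so the p-quantile of ln T is μ + z_p·σ.
ln(322) = 5.775 and ln(1190) = 7.082; z_{0.5} = 0, z_{0.87} = 1.126.
σ = (7.082 − 5.775)/(1.126 − (0)) = 1.160.
μ = 5.775 − (0)·1.160 = 5.775.
E[T] = exp(μ + σ²/2) = exp(5.775 + 0.6734) = 631 days.

E[T] ≈ 631 days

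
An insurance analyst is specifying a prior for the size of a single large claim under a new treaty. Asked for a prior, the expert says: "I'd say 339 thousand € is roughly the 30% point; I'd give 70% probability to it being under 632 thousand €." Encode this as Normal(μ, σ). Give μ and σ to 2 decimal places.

μ = 485.50, σ = 279.37

The p-quantile of Normal(μ,σ) is μ + z_p·σ, with z_{0.3} = -0.5244 and z_{0.7} = 0.5244.
Eliminate σ: μ = (z₂·x₁ − z₁·x₂)/(z₂ − z₁) = (0.5244·339 − (-0.5244)·632)/1.049 = 485.50.
Then σ = (x₂ − x₁)/(z₂ − z₁) = (632 − 339)/1.049 = 279.37.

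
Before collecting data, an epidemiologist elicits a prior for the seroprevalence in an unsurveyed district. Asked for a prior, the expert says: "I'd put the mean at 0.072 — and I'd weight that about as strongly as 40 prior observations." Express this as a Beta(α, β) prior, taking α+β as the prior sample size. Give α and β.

α = 2.88, β = 37.12

Under the effective-sample-size interpretation, Beta(α, β) has prior mean α/(α+β) and prior sample size α+β.
So α+β = 40 and α/(α+β) = 0.072, giving α = 0.072·40 = 2.88 and β = 40 − 2.88 = 37.12.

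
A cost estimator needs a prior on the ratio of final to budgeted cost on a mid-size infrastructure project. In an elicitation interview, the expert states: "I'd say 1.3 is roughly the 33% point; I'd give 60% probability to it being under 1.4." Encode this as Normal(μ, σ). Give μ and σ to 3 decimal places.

The p-quantile of Normal(μ,σ) is μ + z_p·σ, with z_{0.33} = -0.4399 and z_{0.6} = 0.2533.
Eliminate σ: μ = (z₂·x₁ − z₁·x₂)/(z₂ − z₁) = (0.2533·1.3 − (-0.4399)·1.4)/0.6933 = 1.363.
Then σ = (x₂ − x₁)/(z₂ − z₁) = (1.4 − 1.3)/0.6933 = 0.144.

μ = 1.363, σ = 0.144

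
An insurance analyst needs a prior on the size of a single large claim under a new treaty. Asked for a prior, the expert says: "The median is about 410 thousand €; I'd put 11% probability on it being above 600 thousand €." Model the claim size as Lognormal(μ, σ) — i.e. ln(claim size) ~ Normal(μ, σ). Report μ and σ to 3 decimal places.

μ ≈ 6.016, σ ≈ 0.310

If T ~ Lognormal(μ,σ) then ln T ~ Normal(μ,σ), so the p-quantile of ln T is μ + z_p·σ.
ln(410) = 6.016 and ln(600) = 6.397; z_{0.5} = 0, z_{0.89} = 1.227.
σ = (6.397 − 6.016)/(1.227 − (0)) = 0.310.
μ = 6.016 − (0)·0.310 = 6.016.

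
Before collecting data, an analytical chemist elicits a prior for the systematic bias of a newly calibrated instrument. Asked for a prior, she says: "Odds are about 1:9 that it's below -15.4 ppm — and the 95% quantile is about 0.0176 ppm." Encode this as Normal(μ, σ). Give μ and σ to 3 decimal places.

μ = -8.648, σ = 5.268

The p-quantile of Normal(μ,σ) is μ + z_p·σ, with z_{0.1} = -1.282 and z_{0.95} = 1.645.
Eliminate σ: μ = (z₂·x₁ − z₁·x₂)/(z₂ − z₁) = (1.645·-15.4 − (-1.282)·0.0176)/2.926 = -8.648.
Then σ = (x₂ − x₁)/(z₂ − z₁) = (0.0176 − -15.4)/2.926 = 5.268.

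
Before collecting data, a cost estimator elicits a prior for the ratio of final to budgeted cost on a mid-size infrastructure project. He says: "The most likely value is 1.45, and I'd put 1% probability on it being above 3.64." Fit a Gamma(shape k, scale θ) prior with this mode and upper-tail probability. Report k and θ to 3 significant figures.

k ≈ 6.54, θ ≈ 0.262

Gamma(k,θ) with k>1 has mode (k−1)θ, so θ = 1.45/(k−1).
Need P(X < 3.64) = 0.99 with θ tied to k this way. Start at k = 2, θ = 1.45: P(X<3.64) ≈ 0.715.
Too low — raise k to concentrate. Iterating converges to k ≈ 6.54.
Then θ = 1.45/(6.54−1) ≈ 0.262.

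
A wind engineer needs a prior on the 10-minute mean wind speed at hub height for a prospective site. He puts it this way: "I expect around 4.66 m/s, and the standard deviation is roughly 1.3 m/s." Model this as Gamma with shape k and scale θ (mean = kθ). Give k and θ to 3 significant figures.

k ≈ 12.8, θ ≈ 0.363

For Gamma(k, scale θ): mean = kθ, variance = kθ², so CV = 1/√k.
CV = SD/mean = 1.3/4.66 = 0.279, hence k = 1/CV² = 12.8.
Then θ = mean/k = 4.66/12.8 = 0.363.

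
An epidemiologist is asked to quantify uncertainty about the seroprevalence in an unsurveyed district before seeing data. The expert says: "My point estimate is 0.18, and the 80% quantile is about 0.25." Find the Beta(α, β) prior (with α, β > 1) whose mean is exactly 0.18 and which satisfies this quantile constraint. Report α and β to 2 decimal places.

With mean 0.18 fixed, write α = 0.18s, β = 0.82s where s = α+β.
Need P(θ < 0.25) = 0.8 under Beta(0.18s, 0.82s). Normal approximation: (q−m)/√(m(1−m)/s) ≈ z_{0.8} = 0.842, so s ≈ 0.18·0.82·(0.842)²/(0.25−0.18)² = 21.3.
At s = 21.3: P(θ<0.25) ≈ 0.812. Adjusting to match 0.8 gives s ≈ 18.69.
So α = 0.18·18.69 ≈ 3.36, β = 0.82·18.69 ≈ 15.33.

α ≈ 3.36, β ≈ 15.33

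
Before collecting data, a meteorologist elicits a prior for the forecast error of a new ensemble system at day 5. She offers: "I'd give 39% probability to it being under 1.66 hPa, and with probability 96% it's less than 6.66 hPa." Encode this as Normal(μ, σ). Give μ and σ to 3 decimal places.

The p-quantile of Normal(μ,σ) is μ + z_p·σ, with z_{0.39} = -0.2793 and z_{0.96} = 1.751.
Eliminate σ: μ = (z₂·x₁ − z₁·x₂)/(z₂ − z₁) = (1.751·1.66 − (-0.2793)·6.66)/2.03 = 2.348.
Then σ = (x₂ − x₁)/(z₂ − z₁) = (6.66 − 1.66)/2.03 = 2.463.

μ = 2.348, σ = 2.463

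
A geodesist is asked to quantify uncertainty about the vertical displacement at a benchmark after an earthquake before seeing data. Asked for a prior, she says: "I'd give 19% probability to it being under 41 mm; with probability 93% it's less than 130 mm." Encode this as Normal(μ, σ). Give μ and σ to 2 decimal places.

For Normal(μ,σ), the p-quantile is μ + z_p·σ. Here z_{0.19} = -0.8779, z_{0.93} = 1.476.
So 41 = μ − 0.8779σ and 130 = μ + 1.476σ.
Subtracting: σ = (130 − 41)/(1.476 − (-0.8779)) = 37.81.
Then μ = 41 − (-0.8779)·37.81 = 74.20.

μ = 74.20, σ = 37.81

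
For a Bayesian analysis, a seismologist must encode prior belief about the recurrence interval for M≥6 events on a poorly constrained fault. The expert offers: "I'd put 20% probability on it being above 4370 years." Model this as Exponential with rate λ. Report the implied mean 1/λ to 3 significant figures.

mean ≈ 2720 years

P(T > 4370.0) = e^(−λ·4370.0) = 0.2, so λ = −ln(0.2)/4370.0 = 0.000368.
Mean = 1/λ = 2720 years.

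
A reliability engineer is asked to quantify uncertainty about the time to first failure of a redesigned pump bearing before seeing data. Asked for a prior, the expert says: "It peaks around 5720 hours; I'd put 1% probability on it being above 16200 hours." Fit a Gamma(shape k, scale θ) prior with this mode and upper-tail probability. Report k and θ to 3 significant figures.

Gamma(k,θ) with k>1 has mode (k−1)θ, so θ = 5720/(k−1).
Need P(X < 16200) = 0.99 with θ tied to k this way. Start at k = 2, θ = 5720: P(X<16200) ≈ 0.774.
Too low — raise k to concentrate. Iterating converges to k ≈ 5.21.
Then θ = 5720/(5.21−1) ≈ 1360.

k ≈ 5.21, θ ≈ 1360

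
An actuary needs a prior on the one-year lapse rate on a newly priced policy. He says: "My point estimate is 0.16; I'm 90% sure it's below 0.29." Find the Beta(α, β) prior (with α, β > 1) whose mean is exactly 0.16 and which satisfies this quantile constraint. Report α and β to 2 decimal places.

α ≈ 2.27, β ≈ 11.90

With mean 0.16 fixed, write α = 0.16s, β = 0.84s where s = α+β.
Need P(θ < 0.29) = 0.9 under Beta(0.16s, 0.84s). Normal approximation: (q−m)/√(m(1−m)/s) ≈ z_{0.9} = 1.28, so s ≈ 0.16·0.84·(1.28)²/(0.29−0.16)² = 13.1.
At s = 13.1: P(θ<0.29) ≈ 0.893. Adjusting to match 0.9 gives s ≈ 14.17.
So α = 0.16·14.17 ≈ 2.27, β = 0.84·14.17 ≈ 11.90.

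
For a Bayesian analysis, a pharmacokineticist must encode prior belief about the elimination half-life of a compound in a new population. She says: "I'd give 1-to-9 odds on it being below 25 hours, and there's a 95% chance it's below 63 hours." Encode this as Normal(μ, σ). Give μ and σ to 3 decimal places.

μ = 41.641, σ = 12.985

For Normal(μ,σ), the p-quantile is μ + z_p·σ. Here z_{0.1} = -1.282, z_{0.95} = 1.645.
So 25 = μ − 1.282σ and 63 = μ + 1.645σ.
Subtracting: σ = (63 − 25)/(1.645 − (-1.282)) = 12.985.
Then μ = 25 − (-1.282)·12.985 = 41.641.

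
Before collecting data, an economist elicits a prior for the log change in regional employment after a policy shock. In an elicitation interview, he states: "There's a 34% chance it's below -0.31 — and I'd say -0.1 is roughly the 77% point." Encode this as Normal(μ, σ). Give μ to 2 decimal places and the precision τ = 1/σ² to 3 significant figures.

For Normal(μ,σ), the p-quantile is μ + z_p·σ. Here z_{0.34} = -0.4125, z_{0.77} = 0.7388.
So -0.31 = μ − 0.4125σ and -0.1 = μ + 0.7388σ.
Subtracting: σ = (-0.1 − -0.31)/(0.7388 − (-0.4125)) = 0.18.
Then μ = -0.31 − (-0.4125)·0.18 = -0.23.
Precision τ = 1/σ² = 1/0.1824² = 30.1.

μ = -0.23, τ = 30.1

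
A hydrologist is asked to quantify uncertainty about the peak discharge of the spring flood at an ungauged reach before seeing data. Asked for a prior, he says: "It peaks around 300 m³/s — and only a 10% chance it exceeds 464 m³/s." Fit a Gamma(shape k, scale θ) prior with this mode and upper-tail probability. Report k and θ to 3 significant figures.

Gamma(k,θ) with k>1 has mode (k−1)θ, so θ = 300/(k−1).
Need P(X < 464) = 0.9 with θ tied to k this way. Start at k = 2, θ = 300: P(X<464) ≈ 0.458.
Too low — raise k to concentrate. Iterating converges to k ≈ 10.8.
Then θ = 300/(10.8−1) ≈ 30.5.

k ≈ 10.8, θ ≈ 30.5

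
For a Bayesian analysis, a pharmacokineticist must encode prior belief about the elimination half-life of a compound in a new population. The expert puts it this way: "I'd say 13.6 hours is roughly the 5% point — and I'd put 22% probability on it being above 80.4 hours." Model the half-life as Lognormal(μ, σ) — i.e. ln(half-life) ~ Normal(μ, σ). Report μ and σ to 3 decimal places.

If T ~ Lognormal(μ,σ) then ln T ~ Normal(μ,σ), so the p-quantile of ln T is μ + z_p·σ.
ln(13.6) = 2.61 and ln(80.4) = 4.387; z_{0.05} = -1.645, z_{0.78} = 0.7722.
σ = (4.387 − 2.61)/(0.7722 − (-1.645)) = 0.735.
μ = 2.61 − (-1.645)·0.735 = 3.819.

μ ≈ 3.819, σ ≈ 0.735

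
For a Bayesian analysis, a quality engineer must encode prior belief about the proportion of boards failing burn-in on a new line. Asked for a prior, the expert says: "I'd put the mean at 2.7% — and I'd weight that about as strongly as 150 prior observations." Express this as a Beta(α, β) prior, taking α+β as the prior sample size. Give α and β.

α = 4.05, β = 145.95

Under the effective-sample-size interpretation, Beta(α, β) has prior mean α/(α+β) and prior sample size α+β.
So α+β = 150 and α/(α+β) = 0.027, giving α = 0.027·150 = 4.05 and β = 150 − 4.05 = 145.95.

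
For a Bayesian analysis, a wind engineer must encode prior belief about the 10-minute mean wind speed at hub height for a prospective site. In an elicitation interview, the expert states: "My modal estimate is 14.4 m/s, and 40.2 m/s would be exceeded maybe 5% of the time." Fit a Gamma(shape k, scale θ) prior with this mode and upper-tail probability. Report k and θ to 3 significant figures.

k ≈ 3.54, θ ≈ 5.67

Gamma(k,θ) with k>1 has mode (k−1)θ, so θ = 14.4/(k−1).
Need P(X < 40.2) = 0.95 with θ tied to k this way. Start at k = 2, θ = 14.4: P(X<40.2) ≈ 0.767.
Too low — raise k to concentrate. Iterating converges to k ≈ 3.54.
Then θ = 14.4/(3.54−1) ≈ 5.67.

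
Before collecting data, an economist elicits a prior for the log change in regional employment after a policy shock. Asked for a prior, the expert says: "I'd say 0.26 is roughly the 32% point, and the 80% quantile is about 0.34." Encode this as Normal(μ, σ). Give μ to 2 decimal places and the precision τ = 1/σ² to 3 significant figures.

The p-quantile of Normal(μ,σ) is μ + z_p·σ, with z_{0.32} = -0.4677 and z_{0.8} = 0.8416.
Eliminate σ: μ = (z₂·x₁ − z₁·x₂)/(z₂ − z₁) = (0.8416·0.26 − (-0.4677)·0.34)/1.309 = 0.29.
Then σ = (x₂ − x₁)/(z₂ − z₁) = (0.34 − 0.26)/1.309 = 0.06.
Precision τ = 1/σ² = 1/0.0611² = 268.

μ = 0.29, τ = 268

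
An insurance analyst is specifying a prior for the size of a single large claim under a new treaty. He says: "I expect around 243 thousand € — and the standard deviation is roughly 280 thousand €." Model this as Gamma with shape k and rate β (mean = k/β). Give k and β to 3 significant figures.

k ≈ 0.753, β ≈ 0.0031

For Gamma(k, rate β): mean = k/β, variance = k/β², so CV = 1/√k.
CV = SD/mean = 280/243 = 1.152, hence k = 1/CV² = 0.753.
Then β = k/mean = 0.753/243 = 0.0031.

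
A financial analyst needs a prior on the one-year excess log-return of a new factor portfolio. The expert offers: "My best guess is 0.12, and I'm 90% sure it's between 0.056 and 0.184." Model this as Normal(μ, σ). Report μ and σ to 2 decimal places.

A symmetric 90% interval runs μ ± z·σ with z = 1.645.
Half-width = 0.064, so σ = 0.064/1.645 = 0.04.
μ is the stated best guess, 0.12.

μ = 0.12, σ = 0.04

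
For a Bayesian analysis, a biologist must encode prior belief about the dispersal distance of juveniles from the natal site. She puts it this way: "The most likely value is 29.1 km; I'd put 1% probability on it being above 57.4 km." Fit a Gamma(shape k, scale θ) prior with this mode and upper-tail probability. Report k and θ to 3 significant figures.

Gamma(k,θ) with k>1 has mode (k−1)θ, so θ = 29.1/(k−1).
Need P(X < 57.4) = 0.99 with θ tied to k this way. Start at k = 2, θ = 29.1: P(X<57.4) ≈ 0.587.
Too low — raise k to concentrate. Iterating converges to k ≈ 11.7.
Then θ = 29.1/(11.7−1) ≈ 2.73.

k ≈ 11.7, θ ≈ 2.73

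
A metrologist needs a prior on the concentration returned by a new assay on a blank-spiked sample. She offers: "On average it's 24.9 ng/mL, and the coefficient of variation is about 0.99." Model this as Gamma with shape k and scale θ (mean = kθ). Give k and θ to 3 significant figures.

For Gamma(k, scale θ): mean = kθ, variance = kθ², so CV = 1/√k.
CV = 0.99, hence k = 1/CV² = 1.02.
Then θ = mean/k = 24.9/1.02 = 24.4.

k ≈ 1.02, θ ≈ 24.4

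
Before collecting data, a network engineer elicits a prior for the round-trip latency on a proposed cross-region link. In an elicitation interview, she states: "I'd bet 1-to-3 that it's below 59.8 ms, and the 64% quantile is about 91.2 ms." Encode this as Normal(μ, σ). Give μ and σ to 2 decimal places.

μ = 80.30, σ = 30.40

The p-quantile of Normal(μ,σ) is μ + z_p·σ, with z_{0.25} = -0.6745 and z_{0.64} = 0.3585.
Eliminate σ: μ = (z₂·x₁ − z₁·x₂)/(z₂ − z₁) = (0.3585·59.8 − (-0.6745)·91.2)/1.033 = 80.30.
Then σ = (x₂ − x₁)/(z₂ − z₁) = (91.2 − 59.8)/1.033 = 30.40.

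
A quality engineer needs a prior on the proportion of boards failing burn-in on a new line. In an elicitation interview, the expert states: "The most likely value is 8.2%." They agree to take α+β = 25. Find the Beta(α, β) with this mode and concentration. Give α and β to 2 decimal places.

α = 2.89, β = 22.11

For α,β > 1 the Beta mode is (α−1)/(α+β−2). With α+β = 25, the mode is (α−1)/23.
Set (α−1)/23 = 0.082 → α = 1 + 0.082·23 = 2.89.
β = 25 − α = 22.11.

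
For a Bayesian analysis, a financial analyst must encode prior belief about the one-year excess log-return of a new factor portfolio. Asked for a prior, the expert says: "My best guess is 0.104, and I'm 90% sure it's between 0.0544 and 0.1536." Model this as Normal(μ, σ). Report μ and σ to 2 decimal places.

A symmetric 90% interval runs μ ± z·σ with z = 1.645.
Half-width = 0.0496, so σ = 0.0496/1.645 = 0.03.
μ is the stated best guess, 0.10.

μ = 0.10, σ = 0.03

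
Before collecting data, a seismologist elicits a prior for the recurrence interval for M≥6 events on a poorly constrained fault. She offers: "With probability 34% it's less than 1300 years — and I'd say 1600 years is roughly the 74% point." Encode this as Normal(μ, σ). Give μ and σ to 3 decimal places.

μ = 1417.198, σ = 284.142

For Normal(μ,σ), the p-quantile is μ + z_p·σ. Here z_{0.34} = -0.4125, z_{0.74} = 0.6433.
So 1300 = μ − 0.4125σ and 1600 = μ + 0.6433σ.
Subtracting: σ = (1600 − 1300)/(0.6433 − (-0.4125)) = 284.142.
Then μ = 1300 − (-0.4125)·284.142 = 1417.198.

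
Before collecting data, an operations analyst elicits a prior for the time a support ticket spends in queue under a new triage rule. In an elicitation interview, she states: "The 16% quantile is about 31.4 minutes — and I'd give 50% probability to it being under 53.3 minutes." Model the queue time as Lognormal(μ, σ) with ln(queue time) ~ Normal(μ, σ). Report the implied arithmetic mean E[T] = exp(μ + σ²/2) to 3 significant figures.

If T ~ Lognormal(μ,σ) then ln T ~ Normal(μ,σ), so the p-quantile of ln T is μ + z_p·σ.
ln(31.4) = 3.447 and ln(53.3) = 3.976; z_{0.16} = -0.9945, z_{0.5} = 0.
σ = (3.976 − 3.447)/(0 − (-0.9945)) = 0.532.
μ = 3.447 − (-0.9945)·0.532 = 3.976.
E[T] = exp(μ + σ²/2) = exp(3.976 + 0.1416) = 61.4 minutes.

E[T] ≈ 61.4 minutes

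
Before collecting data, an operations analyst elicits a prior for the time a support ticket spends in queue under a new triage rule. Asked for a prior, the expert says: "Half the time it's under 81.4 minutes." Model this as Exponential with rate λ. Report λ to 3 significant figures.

λ ≈ 0.00852

Exponential median = ln 2 / λ, so λ = ln 2 / 81.4 = 0.00852.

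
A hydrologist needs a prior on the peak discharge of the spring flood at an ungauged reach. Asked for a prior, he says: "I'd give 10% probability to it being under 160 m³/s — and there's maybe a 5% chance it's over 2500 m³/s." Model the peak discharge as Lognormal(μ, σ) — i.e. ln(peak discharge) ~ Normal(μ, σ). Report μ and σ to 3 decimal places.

μ ≈ 6.279, σ ≈ 0.939

If T ~ Lognormal(μ,σ) then ln T ~ Normal(μ,σ), so the p-quantile of ln T is μ + z_p·σ.
ln(160) = 5.075 and ln(2500) = 7.824; z_{0.1} = -1.282, z_{0.95} = 1.645.
σ = (7.824 − 5.075)/(1.645 − (-1.282)) = 0.939.
μ = 5.075 − (-1.282)·0.939 = 6.279.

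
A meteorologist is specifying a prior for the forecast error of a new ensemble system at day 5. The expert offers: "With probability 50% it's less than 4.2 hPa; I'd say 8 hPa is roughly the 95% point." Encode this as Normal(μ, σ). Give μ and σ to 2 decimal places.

μ = 4.20, σ = 2.31

The p-quantile of Normal(μ,σ) is μ + z_p·σ, with z_{0.5} = 0 and z_{0.95} = 1.645.
Eliminate σ: μ = (z₂·x₁ − z₁·x₂)/(z₂ − z₁) = (1.645·4.2 − (0)·8)/1.645 = 4.20.
Then σ = (x₂ − x₁)/(z₂ − z₁) = (8 − 4.2)/1.645 = 2.31.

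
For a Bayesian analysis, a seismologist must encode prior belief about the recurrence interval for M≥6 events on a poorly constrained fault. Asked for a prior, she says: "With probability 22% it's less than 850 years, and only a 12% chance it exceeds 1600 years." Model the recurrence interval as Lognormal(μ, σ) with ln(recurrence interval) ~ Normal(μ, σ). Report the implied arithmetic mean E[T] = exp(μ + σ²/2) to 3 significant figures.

If T ~ Lognormal(μ,σ) then ln T ~ Normal(μ,σ), so the p-quantile of ln T is μ + z_p·σ.
ln(850) = 6.745 and ln(1600) = 7.378; z_{0.22} = -0.7722, z_{0.88} = 1.175.
σ = (7.378 − 6.745)/(1.175 − (-0.7722)) = 0.325.
μ = 6.745 − (-0.7722)·0.325 = 6.996.
E[T] = exp(μ + σ²/2) = exp(6.996 + 0.0528) = 1150 years.

E[T] ≈ 1150 years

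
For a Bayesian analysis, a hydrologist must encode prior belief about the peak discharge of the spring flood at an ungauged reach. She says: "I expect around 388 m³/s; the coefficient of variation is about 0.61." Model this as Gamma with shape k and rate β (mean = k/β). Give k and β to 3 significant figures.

k ≈ 2.69, β ≈ 0.00693

For Gamma(k, rate β): mean = k/β, variance = k/β², so CV = 1/√k.
CV = 0.61, hence k = 1/CV² = 2.69.
Then β = k/mean = 2.69/388 = 0.00693.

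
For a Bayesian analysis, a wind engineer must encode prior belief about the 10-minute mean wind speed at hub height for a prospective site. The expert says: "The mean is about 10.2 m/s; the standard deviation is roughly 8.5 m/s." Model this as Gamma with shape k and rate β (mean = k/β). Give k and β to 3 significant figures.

k ≈ 1.44, β ≈ 0.141

For Gamma(k, rate β): mean = k/β, variance = k/β², so CV = 1/√k.
CV = SD/mean = 8.5/10.2 = 0.8333, hence k = 1/CV² = 1.44.
Then β = k/mean = 1.44/10.2 = 0.141.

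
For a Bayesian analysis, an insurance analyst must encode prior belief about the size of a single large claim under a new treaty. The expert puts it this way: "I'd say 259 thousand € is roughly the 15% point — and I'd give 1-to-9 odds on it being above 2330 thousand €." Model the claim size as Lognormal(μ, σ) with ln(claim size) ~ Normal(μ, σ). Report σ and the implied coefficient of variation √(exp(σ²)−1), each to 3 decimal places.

σ ≈ 0.948, CV ≈ 1.206

If T ~ Lognormal(μ,σ) then ln T ~ Normal(μ,σ), so the p-quantile of ln T is μ + z_p·σ.
ln(259) = 5.557 and ln(2330) = 7.754; z_{0.15} = -1.036, z_{0.9} = 1.282.
σ = (7.754 − 5.557)/(1.282 − (-1.036)) = 0.948.
μ = 5.557 − (-1.036)·0.948 = 6.539.
CV = √(exp(σ²)−1) = √(exp(0.8982)−1) = 1.206.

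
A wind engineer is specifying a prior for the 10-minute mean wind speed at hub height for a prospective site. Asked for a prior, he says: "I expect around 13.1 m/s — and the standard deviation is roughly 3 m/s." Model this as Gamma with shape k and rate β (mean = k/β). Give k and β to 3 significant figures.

k ≈ 19.1, β ≈ 1.46

For Gamma(k, rate β): mean = k/β, variance = k/β², so CV = 1/√k.
CV = SD/mean = 3/13.1 = 0.229, hence k = 1/CV² = 19.1.
Then β = k/mean = 19.1/13.1 = 1.46.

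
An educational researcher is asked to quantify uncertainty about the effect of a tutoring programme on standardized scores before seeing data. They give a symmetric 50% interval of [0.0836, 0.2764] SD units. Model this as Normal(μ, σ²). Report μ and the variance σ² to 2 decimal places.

μ = 0.18, σ² = 0.02

A symmetric 50% interval runs μ ± z·σ with z = 0.6745.
Half-width = 0.0964, so σ = 0.0964/0.6745 = 0.143 and σ² = 0.02.
μ is the interval midpoint, 0.18.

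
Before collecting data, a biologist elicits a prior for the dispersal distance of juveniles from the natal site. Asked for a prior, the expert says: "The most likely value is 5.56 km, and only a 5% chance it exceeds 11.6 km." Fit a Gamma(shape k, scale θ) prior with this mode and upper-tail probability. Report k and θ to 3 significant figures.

k ≈ 6.11, θ ≈ 1.09

Gamma(k,θ) with k>1 has mode (k−1)θ, so θ = 5.56/(k−1).
Need P(X < 11.6) = 0.95 with θ tied to k this way. Start at k = 2, θ = 5.56: P(X<11.6) ≈ 0.617.
Too low — raise k to concentrate. Iterating converges to k ≈ 6.11.
Then θ = 5.56/(6.11−1) ≈ 1.09.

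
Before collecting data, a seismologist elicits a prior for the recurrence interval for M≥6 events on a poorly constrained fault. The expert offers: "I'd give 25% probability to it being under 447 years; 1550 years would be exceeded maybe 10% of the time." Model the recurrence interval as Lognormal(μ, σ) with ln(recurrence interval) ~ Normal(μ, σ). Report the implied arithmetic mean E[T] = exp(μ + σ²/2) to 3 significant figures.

E[T] ≈ 840 years

If T ~ Lognormal(μ,σ) then ln T ~ Normal(μ,σ), so the p-quantile of ln T is μ + z_p·σ.
ln(447) = 6.103 and ln(1550) = 7.346; z_{0.25} = -0.6745, z_{0.9} = 1.282.
σ = (7.346 − 6.103)/(1.282 − (-0.6745)) = 0.636.
μ = 6.103 − (-0.6745)·0.636 = 6.531.
E[T] = exp(μ + σ²/2) = exp(6.531 + 0.2021) = 840 years.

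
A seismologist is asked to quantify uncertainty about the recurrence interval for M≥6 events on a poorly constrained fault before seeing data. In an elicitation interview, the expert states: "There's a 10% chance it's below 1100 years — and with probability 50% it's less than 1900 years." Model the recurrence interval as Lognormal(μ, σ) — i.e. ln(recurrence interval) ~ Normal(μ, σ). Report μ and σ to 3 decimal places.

μ ≈ 7.550, σ ≈ 0.426

If T ~ Lognormal(μ,σ) then ln T ~ Normal(μ,σ), so the p-quantile of ln T is μ + z_p·σ.
ln(1100) = 7.003 and ln(1900) = 7.55; z_{0.1} = -1.282, z_{0.5} = 0.
σ = (7.55 − 7.003)/(0 − (-1.282)) = 0.426.
μ = 7.003 − (-1.282)·0.426 = 7.550.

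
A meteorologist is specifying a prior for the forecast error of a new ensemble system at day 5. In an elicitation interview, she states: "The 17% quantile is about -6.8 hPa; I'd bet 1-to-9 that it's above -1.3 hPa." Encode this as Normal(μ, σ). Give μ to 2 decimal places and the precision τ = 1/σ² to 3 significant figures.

μ = -4.45, τ = 0.165

The p-quantile of Normal(μ,σ) is μ + z_p·σ, with z_{0.17} = -0.9542 and z_{0.9} = 1.282.
Eliminate σ: μ = (z₂·x₁ − z₁·x₂)/(z₂ − z₁) = (1.282·-6.8 − (-0.9542)·-1.3)/2.236 = -4.45.
Then σ = (x₂ − x₁)/(z₂ − z₁) = (-1.3 − -6.8)/2.236 = 2.46.
Precision τ = 1/σ² = 1/2.46² = 0.165.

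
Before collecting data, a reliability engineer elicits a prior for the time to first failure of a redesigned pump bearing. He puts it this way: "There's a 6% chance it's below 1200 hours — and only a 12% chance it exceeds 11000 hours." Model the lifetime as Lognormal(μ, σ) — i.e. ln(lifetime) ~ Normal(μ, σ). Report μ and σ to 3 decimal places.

μ ≈ 8.352, σ ≈ 0.812

If T ~ Lognormal(μ,σ) then ln T ~ Normal(μ,σ), so the p-quantile of ln T is μ + z_p·σ.
ln(1200) = 7.09 and ln(11000) = 9.306; z_{0.06} = -1.555, z_{0.88} = 1.175.
σ = (9.306 − 7.09)/(1.175 − (-1.555)) = 0.812.
μ = 7.09 − (-1.555)·0.812 = 8.352.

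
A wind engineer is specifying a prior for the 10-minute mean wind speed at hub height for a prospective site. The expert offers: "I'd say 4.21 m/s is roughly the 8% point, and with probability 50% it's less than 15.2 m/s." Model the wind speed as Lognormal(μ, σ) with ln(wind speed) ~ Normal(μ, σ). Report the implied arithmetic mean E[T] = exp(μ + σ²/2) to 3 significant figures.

E[T] ≈ 23.1 m/s

If T ~ Lognormal(μ,σ) then ln T ~ Normal(μ,σ), so the p-quantile of ln T is μ + z_p·σ.
ln(4.21) = 1.437 and ln(15.2) = 2.721; z_{0.08} = -1.405, z_{0.5} = 0.
σ = (2.721 − 1.437)/(0 − (-1.405)) = 0.914.
μ = 1.437 − (-1.405)·0.914 = 2.721.
E[T] = exp(μ + σ²/2) = exp(2.721 + 0.4174) = 23.1 m/s.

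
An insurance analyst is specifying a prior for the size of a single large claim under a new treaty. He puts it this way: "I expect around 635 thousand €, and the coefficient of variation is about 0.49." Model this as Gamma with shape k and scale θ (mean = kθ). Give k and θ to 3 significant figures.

k ≈ 4.16, θ ≈ 152

For Gamma(k, scale θ): mean = kθ, variance = kθ², so CV = 1/√k.
CV = 0.49, hence k = 1/CV² = 4.16.
Then θ = mean/k = 635/4.16 = 152.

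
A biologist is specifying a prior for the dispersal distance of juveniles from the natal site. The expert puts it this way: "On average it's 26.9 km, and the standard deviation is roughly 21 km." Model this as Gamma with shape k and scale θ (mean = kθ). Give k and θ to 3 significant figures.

For Gamma(k, scale θ): mean = kθ, variance = kθ², so CV = 1/√k.
CV = SD/mean = 21/26.9 = 0.7807, hence k = 1/CV² = 1.64.
Then θ = mean/k = 26.9/1.64 = 16.4.

k ≈ 1.64, θ ≈ 16.4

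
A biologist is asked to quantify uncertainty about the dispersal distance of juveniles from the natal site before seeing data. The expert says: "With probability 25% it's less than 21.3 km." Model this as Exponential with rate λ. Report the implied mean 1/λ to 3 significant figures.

mean ≈ 74 km

P(T < 21.3) = 1 − e^(−λ·21.3) = 0.25, so λ = −ln(1−0.25)/21.3 = −ln(0.75)/21.3 = 0.0135.
Mean = 1/λ = 74 km.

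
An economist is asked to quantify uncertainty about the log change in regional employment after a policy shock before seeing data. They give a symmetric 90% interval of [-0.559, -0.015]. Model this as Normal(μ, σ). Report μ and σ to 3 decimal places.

μ = -0.287, σ = 0.165

A symmetric 90% interval runs μ ± z·σ with z = 1.645.
Half-width = 0.272, so σ = 0.272/1.645 = 0.165.
μ is the interval midpoint, -0.287.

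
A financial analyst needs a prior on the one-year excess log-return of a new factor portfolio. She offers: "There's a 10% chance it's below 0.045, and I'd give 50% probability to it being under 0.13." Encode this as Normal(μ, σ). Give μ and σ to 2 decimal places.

μ = 0.13, σ = 0.07

For Normal(μ,σ), the p-quantile is μ + z_p·σ. Here z_{0.1} = -1.282, z_{0.5} = 0.
So 0.045 = μ − 1.282σ and 0.13 = μ + 0σ.
Subtracting: σ = (0.13 − 0.045)/(0 − (-1.282)) = 0.07.
Then μ = 0.045 − (-1.282)·0.07 = 0.13.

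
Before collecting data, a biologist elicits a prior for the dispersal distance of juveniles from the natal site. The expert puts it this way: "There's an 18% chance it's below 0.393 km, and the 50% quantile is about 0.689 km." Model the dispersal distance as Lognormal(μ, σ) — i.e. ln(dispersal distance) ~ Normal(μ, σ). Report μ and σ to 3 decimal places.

If T ~ Lognormal(μ,σ) then ln T ~ Normal(μ,σ), so the p-quantile of ln T is μ + z_p·σ.
ln(0.393) = -0.9339 and ln(0.689) = -0.3725; z_{0.18} = -0.9154, z_{0.5} = 0.
σ = (-0.3725 − -0.9339)/(0 − (-0.9154)) = 0.613.
μ = -0.9339 − (-0.9154)·0.613 = -0.373.

μ ≈ -0.373, σ ≈ 0.613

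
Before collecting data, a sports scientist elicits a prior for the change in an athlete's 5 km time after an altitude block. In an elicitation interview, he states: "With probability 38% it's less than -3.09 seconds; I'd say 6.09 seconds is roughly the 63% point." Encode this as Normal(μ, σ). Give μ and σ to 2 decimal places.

μ = 1.31, σ = 14.40

The p-quantile of Normal(μ,σ) is μ + z_p·σ, with z_{0.38} = -0.3055 and z_{0.63} = 0.3319.
Eliminate σ: μ = (z₂·x₁ − z₁·x₂)/(z₂ − z₁) = (0.3319·-3.09 − (-0.3055)·6.09)/0.6373 = 1.31.
Then σ = (x₂ − x₁)/(z₂ − z₁) = (6.09 − -3.09)/0.6373 = 14.40.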